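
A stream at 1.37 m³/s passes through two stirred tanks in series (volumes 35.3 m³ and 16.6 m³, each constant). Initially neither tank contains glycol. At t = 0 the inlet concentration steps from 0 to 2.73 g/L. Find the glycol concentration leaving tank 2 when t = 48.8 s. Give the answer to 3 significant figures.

2.00 g/L

Species balance on tank i: dCᵢ/dt = (Cᵢ₋₁ − Cᵢ)/τᵢ with τᵢ = Vᵢ/Q.
τ₁ = 35.3/1.37 = 25.766 s; τ₂ = 16.6/1.37 = 12.117 s.
Solving the cascade with C₁(0)=C₂(0)=0 gives C₂(t) = C_in[1 − (τ₁ e^(−t/τ₁) − τ₂ e^(−t/τ₂))/(τ₁ − τ₂)].
At t = 48.8: e^(−t/τ₁) = 0.15048, e^(−t/τ₂) = 0.017819.
C₂ = 2.73·[1 − (25.766·0.15048 − 12.117·0.017819)/(13.650)] = 2.73·0.73176 = 1.9977 g/L.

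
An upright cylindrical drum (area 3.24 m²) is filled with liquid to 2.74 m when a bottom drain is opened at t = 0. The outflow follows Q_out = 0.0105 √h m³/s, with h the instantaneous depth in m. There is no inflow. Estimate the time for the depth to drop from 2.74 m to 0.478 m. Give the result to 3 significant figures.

Mass balance (ρ constant): A dh/dt = −0.0105 √h.
This is separable: 2 d(√h)/dt = −0.0105/A, so √h = √h₀ − (0.0105/(2A)) t.
t = 2A(√h₀ − √h)/0.0105 = 2·3.24·(√2.74 − √0.478)/0.0105
  = 6.4800 × (1.6553 − 0.69138) / 0.0105 = 594.88 s.

595 s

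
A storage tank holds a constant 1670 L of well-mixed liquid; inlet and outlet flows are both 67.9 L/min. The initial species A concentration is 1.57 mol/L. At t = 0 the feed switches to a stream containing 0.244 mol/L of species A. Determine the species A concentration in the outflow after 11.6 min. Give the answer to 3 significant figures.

1.07 mol/L

Mass balance on the solute (V constant): V dC/dt = Q(C_in − C).
Time constant τ = V/Q = 1670/67.9 = 24.595 min.
C approaches C_in exponentially: C(t) = C_in + (C₀ − C_in) e^(−t/τ).
C(11.6) = 0.244 + (1.57 − 0.244)·e^(−11.6/24.595) = 0.244 + (1.3260)·0.62398 = 1.0714 mol/L.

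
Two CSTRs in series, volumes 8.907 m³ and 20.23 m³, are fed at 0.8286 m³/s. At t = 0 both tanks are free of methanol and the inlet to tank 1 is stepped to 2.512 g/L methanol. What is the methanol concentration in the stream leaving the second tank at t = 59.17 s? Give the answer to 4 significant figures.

2.122 g/L

Species balance on tank i: dCᵢ/dt = (Cᵢ₋₁ − Cᵢ)/τᵢ with τᵢ = Vᵢ/Q.
τ₁ = 8.907/0.8286 = 10.7495 s; τ₂ = 20.23/0.8286 = 24.4147 s.
Tank 1: C₁ = C_in(1 − e^(−t/τ₁)). Tank 2 (τ₁ ≠ τ₂): C₂ = C_in[1 − (τ₁ e^(−t/τ₁) − τ₂ e^(−t/τ₂))/(τ₁ − τ₂)].
At t = 59.17: e^(−t/τ₁) = 0.00406857, e^(−t/τ₂) = 0.0886072.
C₂ = 2.512·[1 − (10.7495·0.00406857 − 24.4147·0.0886072)/(-13.6652)] = 2.512·0.844892 = 2.12237 g/L.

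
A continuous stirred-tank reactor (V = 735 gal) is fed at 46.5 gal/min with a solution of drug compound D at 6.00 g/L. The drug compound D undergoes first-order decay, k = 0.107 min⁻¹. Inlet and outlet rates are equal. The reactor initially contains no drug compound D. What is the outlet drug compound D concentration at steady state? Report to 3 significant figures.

Accumulation = in − out − consumed: V dC/dt = Q C_in − Q C − k V C.
Steady state (dC/dt = 0): C_ss = Q C_in/(Q + kV) = C_in/(1 + kV/Q).
C_ss = 46.5·6.00/(46.5 + 0.107·735) = 279.00/125.14 = 2.2294 g/L.

2.23 g/L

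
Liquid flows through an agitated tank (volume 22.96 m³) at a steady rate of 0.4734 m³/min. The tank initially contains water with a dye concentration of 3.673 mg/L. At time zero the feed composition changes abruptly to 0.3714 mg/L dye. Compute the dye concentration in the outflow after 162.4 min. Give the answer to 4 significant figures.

0.4874 mg/L

Unsteady species balance (constant V, well mixed): V dC/dt = Q(C_in − C).
So dC/dt = (C_in − C)/τ with τ = V/Q = 22.96/0.4734 = 48.5002 min.
This is linear first-order; C(t) = C_in + (C₀ − C_in) e^(−t/τ).
C(162.4) = 0.3714 + (3.673 − 0.3714)·e^(−162.4/48.5002) = 0.3714 + (3.30160)·0.0351392 = 0.487415 mg/L.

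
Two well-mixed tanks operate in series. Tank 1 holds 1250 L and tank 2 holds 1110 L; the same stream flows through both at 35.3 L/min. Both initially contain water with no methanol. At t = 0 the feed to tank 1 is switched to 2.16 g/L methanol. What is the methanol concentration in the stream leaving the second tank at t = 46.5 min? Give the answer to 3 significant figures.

Time constants: τᵢ = Vᵢ/Q for each well-mixed tank.
τ₁ = 1250/35.3 = 35.411 min; τ₂ = 1110/35.3 = 31.445 min.
Solving the cascade with C₁(0)=C₂(0)=0 gives C₂(t) = C_in[1 − (τ₁ e^(−t/τ₁) − τ₂ e^(−t/τ₂))/(τ₁ − τ₂)].
At t = 46.5: e^(−t/τ₁) = 0.26897, e^(−t/τ₂) = 0.22791.
C₂ = 2.16·[1 − (35.411·0.26897 − 31.445·0.22791)/(3.9660)] = 2.16·0.40553 = 0.87595 g/L.

0.876 g/L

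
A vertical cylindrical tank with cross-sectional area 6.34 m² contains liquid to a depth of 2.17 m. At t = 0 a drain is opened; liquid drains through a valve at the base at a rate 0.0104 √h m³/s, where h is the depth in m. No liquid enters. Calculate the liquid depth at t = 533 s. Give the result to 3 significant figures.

Mass balance (ρ constant): A dh/dt = −0.0104 √h.
Separate and integrate: 2(√h − √h₀) = −(0.0104/A) t.
√h = √2.17 − 0.0104·533/(2·6.34) = 1.4731 − 0.43716 = 1.0359.
h = 1.0359² = 1.0732 m.

1.07 m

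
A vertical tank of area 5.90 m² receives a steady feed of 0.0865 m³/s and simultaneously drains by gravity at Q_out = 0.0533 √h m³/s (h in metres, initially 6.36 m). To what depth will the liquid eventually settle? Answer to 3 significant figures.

Unsteady balance on liquid volume: A dh/dt = Q_in − 0.0533 √h. At steady state dh/dt = 0:
Q_in = 0.0533 √h_ss ⇒ √h_ss = 0.0865/0.0533 = 1.6229.
h_ss = 1.6229² = 2.6338 m. (Since h₀ = 6.36 m > h_ss, the level will fall toward this value.)

2.63 m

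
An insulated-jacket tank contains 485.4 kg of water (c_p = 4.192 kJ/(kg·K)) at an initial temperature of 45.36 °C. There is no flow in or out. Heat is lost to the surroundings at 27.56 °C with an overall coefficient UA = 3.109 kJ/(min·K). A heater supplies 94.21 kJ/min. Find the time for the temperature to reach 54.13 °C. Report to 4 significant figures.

791.2 min

M c_p dT/dt = −UA(T − T_amb) + Q̇.
τ = M c_p/UA = 654.486 min; T_ss = T_amb + Q̇/UA = 27.56 + 94.21/3.109 = 57.8623 °C.
T(t) = T_ss + (T₀ − T_ss)e^(−t/τ); set T = 54.13:
t = −τ ln[(T − T_ss)/(T₀ − T_ss)] = −654.486 · ln(0.298532) = 791.194 min.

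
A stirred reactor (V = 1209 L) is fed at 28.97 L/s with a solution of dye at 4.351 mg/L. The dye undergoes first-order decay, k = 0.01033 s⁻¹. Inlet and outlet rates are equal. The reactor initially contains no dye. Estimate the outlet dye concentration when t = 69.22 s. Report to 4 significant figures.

V dC/dt = Q(C_in − C) − k V C.
This is linear with rate a = Q/V + k = 0.0342920 s⁻¹.
C_ss = Q C_in/(Q + kV) = 3.04032 mg/L; C(t) = C_ss + (C₀ − C_ss) e^(−a t).
C(69.22) = 3.04032 + (-3.04032)·e^(−0.0342920·69.22) = 3.04032 + (-3.04032)·0.0931365 = 2.75715 mg/L.

2.757 mg/L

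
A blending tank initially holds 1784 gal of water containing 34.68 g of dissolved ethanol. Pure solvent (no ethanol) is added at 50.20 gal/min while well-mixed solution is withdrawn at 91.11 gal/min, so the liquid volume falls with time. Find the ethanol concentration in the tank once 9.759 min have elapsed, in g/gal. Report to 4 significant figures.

0.01425 g/gal

Let m(t) be the amount of ethanol. Volume: V(t) = V₀ + (Q_in − Q_out) t = 1784 − 40.9100 t; V(9.759) = 1384.76 gal.
No ethanol enters, so dm/dt = −Q_out · (m/V).
Separate: dm/m = −Q_out dt/V(t) ⇒ ln(m/m₀) = −(Q_out/(Q_in−Q_out)) ln(V/V₀).
m = m₀ (V₀/V)^(Q_out/(Q_in−Q_out)) = 34.68 × (1784/1384.76)^(-2.22708) = 19.7267 g.
C = m/V = 19.7267/1384.76 = 0.0142456 g/gal.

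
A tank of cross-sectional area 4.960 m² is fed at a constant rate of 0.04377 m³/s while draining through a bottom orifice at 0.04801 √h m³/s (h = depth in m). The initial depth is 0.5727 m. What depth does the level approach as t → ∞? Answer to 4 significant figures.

Volume balance on the tank: A dh/dt = Q_in − 0.04801 √h. At steady state dh/dt = 0:
Q_in = 0.04801 √h_ss ⇒ √h_ss = 0.04377/0.04801 = 0.911685.
h_ss = 0.911685² = 0.831170 m. (Since h₀ = 0.5727 m < h_ss, the level will rise toward this value.)

0.8312 m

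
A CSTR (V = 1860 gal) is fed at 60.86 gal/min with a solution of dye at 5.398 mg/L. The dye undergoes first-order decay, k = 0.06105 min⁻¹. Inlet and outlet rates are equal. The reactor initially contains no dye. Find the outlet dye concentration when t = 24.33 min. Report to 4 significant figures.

Species balance: V dC/dt = Q C_in − Q C − k V C.
This is linear with rate a = Q/V + k = 0.0937704 min⁻¹.
C_ss = Q C_in/(Q + kV) = 1.88359 mg/L; C(t) = C_ss + (C₀ − C_ss) e^(−a t).
C(24.33) = 1.88359 + (-1.88359)·e^(−0.0937704·24.33) = 1.88359 + (-1.88359)·0.102138 = 1.69120 mg/L.

1.691 mg/L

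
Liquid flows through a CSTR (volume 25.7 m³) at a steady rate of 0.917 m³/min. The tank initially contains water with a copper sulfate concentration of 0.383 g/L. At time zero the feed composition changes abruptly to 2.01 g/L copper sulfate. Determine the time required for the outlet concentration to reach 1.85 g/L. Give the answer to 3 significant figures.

65.0 min

Mass balance on the solute (V constant): V dC/dt = Q(C_in − C), so τ = V/Q = 28.026 min.
C(t) = C_in + (C₀ − C_in) e^(−t/τ). Set C = 1.85 and solve for t:
e^(−t/τ) = (C − C_in)/(C₀ − C_in) = (1.85 − 2.01)/(0.383 − 2.01) = 0.098341
t = −τ ln(…) = 28.026 × 2.3193 = 65.002 min.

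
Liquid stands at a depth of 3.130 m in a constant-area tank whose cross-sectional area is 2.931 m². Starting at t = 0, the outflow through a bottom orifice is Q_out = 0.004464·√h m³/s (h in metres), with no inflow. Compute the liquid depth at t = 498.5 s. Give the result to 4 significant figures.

1.931 m

Unsteady balance on liquid volume: A dh/dt = −0.004464 √h.
This is separable: 2 d(√h)/dt = −0.004464/A, so √h = √h₀ − (0.004464/(2A)) t.
√h = √3.130 − 0.004464·498.5/(2·2.931) = 1.76918 − 0.379615 = 1.38957.
h = 1.38957² = 1.93089 m.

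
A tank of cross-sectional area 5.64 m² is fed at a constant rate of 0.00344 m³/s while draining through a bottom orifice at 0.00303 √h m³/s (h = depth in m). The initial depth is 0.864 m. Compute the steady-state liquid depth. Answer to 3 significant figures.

1.29 m

Unsteady balance on liquid volume: A dh/dt = Q_in − 0.00303 √h. At steady state dh/dt = 0:
Q_in = 0.00303 √h_ss ⇒ √h_ss = 0.00344/0.00303 = 1.1353.
h_ss = 1.1353² = 1.2889 m. (Since h₀ = 0.864 m < h_ss, the level will rise toward this value.)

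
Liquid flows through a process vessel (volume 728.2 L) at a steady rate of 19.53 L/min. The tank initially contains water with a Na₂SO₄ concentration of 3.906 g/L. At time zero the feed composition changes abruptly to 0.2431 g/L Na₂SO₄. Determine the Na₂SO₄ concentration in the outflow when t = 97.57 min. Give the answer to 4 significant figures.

0.5106 g/L

Mass balance on the solute (V constant): V dC/dt = Q(C_in − C).
So dC/dt = (C_in − C)/τ with τ = V/Q = 728.2/19.53 = 37.2862 min.
Solution: C(t) = C_in + (C₀ − C_in) e^(−t/τ).
C(97.57) = 0.2431 + (3.906 − 0.2431)·e^(−97.57/37.2862) = 0.2431 + (3.66290)·0.0730374 = 0.510629 g/L.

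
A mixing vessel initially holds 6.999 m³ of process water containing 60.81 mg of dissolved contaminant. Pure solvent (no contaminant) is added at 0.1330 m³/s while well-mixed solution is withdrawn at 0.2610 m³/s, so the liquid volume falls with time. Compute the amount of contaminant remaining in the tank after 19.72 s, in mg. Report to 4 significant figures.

24.43 mg

Let m(t) be the amount of contaminant. Volume: V(t) = V₀ + (Q_in − Q_out) t = 6.999 − 0.128000 t; V(19.72) = 4.47484 m³.
Species balance (pure solvent in): dm/dt = −Q_out · m/V(t).
Separate: dm/m = −Q_out dt/V(t) ⇒ ln(m/m₀) = −(Q_out/(Q_in−Q_out)) ln(V/V₀).
m = m₀ (V₀/V)^(Q_out/(Q_in−Q_out)) = 60.81 × (6.999/4.47484)^(-2.03906) = 24.4270 mg.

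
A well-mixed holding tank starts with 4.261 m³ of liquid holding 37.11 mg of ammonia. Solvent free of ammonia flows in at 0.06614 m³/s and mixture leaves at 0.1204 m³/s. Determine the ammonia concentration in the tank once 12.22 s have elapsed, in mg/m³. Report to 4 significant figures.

7.087 mg/m³

Total volume: dV/dt = Q_in − Q_out = -0.0542600 m³/s, so V(t) = 4.261 − 0.0542600 t and V(12.22) = 3.59794 m³.
No ammonia enters, so dm/dt = −Q_out · (m/V).
dm/m = −Q_out dt/(V₀ − 0.0542600 t); integrating gives ln(m/m₀) = −(Q_out/(Q_in−Q_out)) ln(V/V₀).
m = m₀ (V₀/V)^(Q_out/(Q_in−Q_out)) = 37.11 × (4.261/3.59794)^(-2.21895) = 25.4972 mg.
C = m/V = 25.4972/3.59794 = 7.08662 mg/m³.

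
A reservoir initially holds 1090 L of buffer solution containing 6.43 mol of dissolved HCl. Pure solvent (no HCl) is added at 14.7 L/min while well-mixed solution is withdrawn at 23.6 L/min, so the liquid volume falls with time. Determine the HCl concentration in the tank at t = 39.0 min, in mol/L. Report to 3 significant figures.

Let m(t) be the amount of HCl. Volume: V(t) = V₀ + (Q_in − Q_out) t = 1090 − 8.9000 t; V(39.0) = 742.90 L.
No HCl enters, so dm/dt = −Q_out · (m/V).
Separate: dm/m = −Q_out dt/V(t) ⇒ ln(m/m₀) = −(Q_out/(Q_in−Q_out)) ln(V/V₀).
m = m₀ (V₀/V)^(Q_out/(Q_in−Q_out)) = 6.43 × (1090/742.90)^(-2.6517) = 2.3266 mol.
C = m/V = 2.3266/742.90 = 0.0031317 mol/L.

0.00313 mol/L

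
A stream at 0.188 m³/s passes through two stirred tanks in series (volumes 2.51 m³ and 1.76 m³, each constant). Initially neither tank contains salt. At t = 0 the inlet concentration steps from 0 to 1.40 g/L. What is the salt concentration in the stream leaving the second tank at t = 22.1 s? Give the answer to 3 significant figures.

0.815 g/L

Time constants: τᵢ = Vᵢ/Q for each well-mixed tank.
τ₁ = 2.51/0.188 = 13.351 s; τ₂ = 1.76/0.188 = 9.3617 s.
Tank 1: C₁ = C_in(1 − e^(−t/τ₁)). Tank 2 (τ₁ ≠ τ₂): C₂ = C_in[1 − (τ₁ e^(−t/τ₁) − τ₂ e^(−t/τ₂))/(τ₁ − τ₂)].
At t = 22.1: e^(−t/τ₁) = 0.19103, e^(−t/τ₂) = 0.094356.
C₂ = 1.40·[1 − (13.351·0.19103 − 9.3617·0.094356)/(3.9894)] = 1.40·0.58209 = 0.81493 g/L.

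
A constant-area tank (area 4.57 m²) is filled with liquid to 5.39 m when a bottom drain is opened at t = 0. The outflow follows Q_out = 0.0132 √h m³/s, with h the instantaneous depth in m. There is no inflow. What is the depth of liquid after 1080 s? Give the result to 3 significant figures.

A dh/dt = −Q_out = −0.0132 √h.
This is separable: 2 d(√h)/dt = −0.0132/A, so √h = √h₀ − (0.0132/(2A)) t.
√h = √5.39 − 0.0132·1080/(2·4.57) = 2.3216 − 1.5597 = 0.76190.
h = 0.76190² = 0.58049 m.

0.580 m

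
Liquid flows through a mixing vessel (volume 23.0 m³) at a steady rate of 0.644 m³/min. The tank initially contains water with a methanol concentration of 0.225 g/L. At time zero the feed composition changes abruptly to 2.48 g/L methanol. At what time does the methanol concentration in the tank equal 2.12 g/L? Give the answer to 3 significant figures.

65.5 min

Mass balance on the solute (V constant): V dC/dt = Q(C_in − C), so τ = V/Q = 35.714 min.
C(t) = C_in + (C₀ − C_in) e^(−t/τ). Set C = 2.12 and solve for t:
e^(−t/τ) = (C − C_in)/(C₀ − C_in) = (2.12 − 2.48)/(0.225 − 2.48) = 0.15965
t = −τ ln(…) = 35.714 × 1.8348 = 65.529 min.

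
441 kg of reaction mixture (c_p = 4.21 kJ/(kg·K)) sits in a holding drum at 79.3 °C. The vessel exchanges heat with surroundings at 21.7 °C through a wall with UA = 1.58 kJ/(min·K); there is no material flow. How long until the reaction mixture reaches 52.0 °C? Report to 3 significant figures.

755 min

Lumped-capacitance energy balance: M c_p dT/dt = UA(T_amb − T).
τ = M c_p/UA = 1175.1 min; T_ss = T_amb = 21.700 °C.
T(t) = T_ss + (T₀ − T_ss)e^(−t/τ); set T = 52.0:
t = −τ ln[(T − T_ss)/(T₀ − T_ss)] = −1175.1 · ln(0.52604) = 754.84 min.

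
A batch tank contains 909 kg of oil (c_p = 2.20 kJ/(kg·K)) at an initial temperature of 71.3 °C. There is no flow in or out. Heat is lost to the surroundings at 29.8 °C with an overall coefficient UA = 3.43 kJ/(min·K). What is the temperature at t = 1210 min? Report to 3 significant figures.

M c_p dT/dt = −UA(T − T_amb).
dT/dt = (T_ss − T)/τ with T_ss = T_amb = 29.800 °C, τ = M c_p/UA = 909·2.20/3.43 = 583.03 min.
Integrating: T(t) = T_ss + (T₀ − T_ss) e^(−t/τ).
T(1210) = 29.800 + (41.500)·0.12551 = 35.009 °C.

35.0 °C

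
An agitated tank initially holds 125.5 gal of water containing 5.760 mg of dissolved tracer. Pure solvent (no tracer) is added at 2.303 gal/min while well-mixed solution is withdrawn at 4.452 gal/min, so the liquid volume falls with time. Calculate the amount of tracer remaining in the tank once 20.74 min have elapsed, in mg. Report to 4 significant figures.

2.321 mg

Total volume: dV/dt = Q_in − Q_out = -2.14900 gal/min, so V(t) = 125.5 − 2.14900 t and V(20.74) = 80.9297 gal.
No tracer enters, so dm/dt = −Q_out · (m/V).
dm/m = −Q_out dt/(V₀ − 2.14900 t); integrating gives ln(m/m₀) = −(Q_out/(Q_in−Q_out)) ln(V/V₀).
m = m₀ (V₀/V)^(Q_out/(Q_in−Q_out)) = 5.760 × (125.5/80.9297)^(-2.07166) = 2.32112 mg.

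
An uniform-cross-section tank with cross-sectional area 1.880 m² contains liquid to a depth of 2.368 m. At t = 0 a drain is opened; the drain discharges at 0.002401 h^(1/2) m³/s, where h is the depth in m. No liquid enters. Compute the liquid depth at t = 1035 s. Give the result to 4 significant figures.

With no inflow, A dh/dt = −0.002401 √h.
This is separable: 2 d(√h)/dt = −0.002401/A, so √h = √h₀ − (0.002401/(2A)) t.
√h = √2.368 − 0.002401·1035/(2·1.880) = 1.53883 − 0.660914 = 0.877917.
h = 0.877917² = 0.770739 m.

0.7707 m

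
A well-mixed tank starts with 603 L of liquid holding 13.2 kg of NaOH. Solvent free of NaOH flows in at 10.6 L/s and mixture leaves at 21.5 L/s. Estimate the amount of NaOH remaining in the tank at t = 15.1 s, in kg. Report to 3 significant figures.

7.04 kg

Total volume: dV/dt = Q_in − Q_out = -10.900 L/s, so V(t) = 603 − 10.900 t and V(15.1) = 438.41 L.
No NaOH enters, so dm/dt = −Q_out · (m/V).
Separate: dm/m = −Q_out dt/V(t) ⇒ ln(m/m₀) = −(Q_out/(Q_in−Q_out)) ln(V/V₀).
m = m₀ (V₀/V)^(Q_out/(Q_in−Q_out)) = 13.2 × (603/438.41)^(-1.9725) = 7.0390 kg.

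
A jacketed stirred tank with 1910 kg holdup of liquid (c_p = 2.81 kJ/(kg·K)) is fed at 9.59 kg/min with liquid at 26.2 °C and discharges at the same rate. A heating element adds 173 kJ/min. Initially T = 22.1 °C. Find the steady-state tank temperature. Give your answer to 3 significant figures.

M c_p dT/dt = ṁ c_p (T_in − T) + Q̇.
At steady state dT/dt = 0 ⇒ T_ss = T_in + Q̇/(ṁ c_p) = 26.2 + 173/(9.59·2.81) = 32.620 °C.

32.6 °C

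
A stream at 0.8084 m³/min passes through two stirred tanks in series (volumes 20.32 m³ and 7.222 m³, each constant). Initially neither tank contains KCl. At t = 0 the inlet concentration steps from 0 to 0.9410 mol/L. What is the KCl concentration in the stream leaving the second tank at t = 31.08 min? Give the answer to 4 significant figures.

0.5330 mol/L

Time constants: τᵢ = Vᵢ/Q for each well-mixed tank.
τ₁ = 20.32/0.8084 = 25.1361 min; τ₂ = 7.222/0.8084 = 8.93370 min.
Tank 1: C₁ = C_in(1 − e^(−t/τ₁)). Tank 2 (τ₁ ≠ τ₂): C₂ = C_in[1 − (τ₁ e^(−t/τ₁) − τ₂ e^(−t/τ₂))/(τ₁ − τ₂)].
At t = 31.08: e^(−t/τ₁) = 0.290408, e^(−t/τ₂) = 0.0308394.
C₂ = 0.9410·[1 − (25.1361·0.290408 − 8.93370·0.0308394)/(16.2024)] = 0.9410·0.566471 = 0.533049 mol/L.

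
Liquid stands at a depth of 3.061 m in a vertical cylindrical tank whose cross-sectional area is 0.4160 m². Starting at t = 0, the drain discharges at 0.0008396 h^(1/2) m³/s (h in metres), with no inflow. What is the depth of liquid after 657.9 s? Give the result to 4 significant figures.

1.179 m

A dh/dt = −Q_out = −0.0008396 √h.
∫ h^(−1/2) dh = −(0.0008396/A) ∫ dt, giving 2√h = 2√h₀ − (0.0008396/A) t.
√h = √3.061 − 0.0008396·657.9/(2·0.4160) = 1.74957 − 0.663910 = 1.08566.
h = 1.08566² = 1.17866 m.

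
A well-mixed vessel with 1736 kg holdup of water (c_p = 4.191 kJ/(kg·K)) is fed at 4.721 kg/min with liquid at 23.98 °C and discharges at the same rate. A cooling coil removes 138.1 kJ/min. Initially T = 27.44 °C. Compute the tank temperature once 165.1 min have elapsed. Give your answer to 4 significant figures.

23.66 °C

Heat balance on the well-mixed liquid: M c_p dT/dt = ṁ c_p (T_in − T) − 138.1.
τ = M/ṁ = 367.719 min; T_ss = T_in − Q̇/(ṁ c_p) = 23.98 − 138.1/(4.721·4.191) = 17.0002 °C.
Solution: T(t) = T_ss + (T₀ − T_ss) e^(−t/τ).
T(165.1) = 17.0002 + (10.4398)·e^(−165.1/367.719) = 17.0002 + (10.4398)·0.638276 = 23.6637 °C.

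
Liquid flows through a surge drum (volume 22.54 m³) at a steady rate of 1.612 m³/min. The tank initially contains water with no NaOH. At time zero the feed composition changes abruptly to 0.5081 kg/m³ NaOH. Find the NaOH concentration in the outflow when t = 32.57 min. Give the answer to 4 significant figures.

Accumulation = in − out for the solute gives V dC/dt = Q(C_in − C).
Rewrite as dC/dt + C/τ = C_in/τ, τ = V/Q = 13.9826 min.
This is linear first-order; C(t) = C_in + (C₀ − C_in) e^(−t/τ).
C(32.57) = 0.5081 + (0 − 0.5081)·e^(−32.57/13.9826) = 0.5081 + (-0.508100)·0.0973621 = 0.458630 kg/m³.

0.4586 kg/m³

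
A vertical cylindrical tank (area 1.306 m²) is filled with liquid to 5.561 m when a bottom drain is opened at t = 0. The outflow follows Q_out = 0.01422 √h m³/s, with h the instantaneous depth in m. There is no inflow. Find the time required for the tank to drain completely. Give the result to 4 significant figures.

433.2 s

A dh/dt = −Q_out = −0.01422 √h.
∫ h^(−1/2) dh = −(0.01422/A) ∫ dt, giving 2√h = 2√h₀ − (0.01422/A) t.
Tank is empty when √h = 0: t_empty = 2A√h₀/0.01422.
t_empty = 2·1.306·√5.561/0.01422 = 2.61200·2.35818/0.01422 = 433.162 s.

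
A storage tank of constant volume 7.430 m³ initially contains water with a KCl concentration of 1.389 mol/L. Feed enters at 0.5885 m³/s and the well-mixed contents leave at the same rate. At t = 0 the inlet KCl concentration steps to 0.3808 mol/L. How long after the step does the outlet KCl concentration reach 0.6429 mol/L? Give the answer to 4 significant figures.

Mass balance on the solute (V constant): V dC/dt = Q(C_in − C), so τ = V/Q = 12.6253 s.
C(t) = C_in + (C₀ − C_in) e^(−t/τ). Set C = 0.6429 and solve for t:
e^(−t/τ) = (C − C_in)/(C₀ − C_in) = (0.6429 − 0.3808)/(1.389 − 0.3808) = 0.259968
t = −τ ln(…) = 12.6253 × 1.34720 = 17.0088 s.

17.01 s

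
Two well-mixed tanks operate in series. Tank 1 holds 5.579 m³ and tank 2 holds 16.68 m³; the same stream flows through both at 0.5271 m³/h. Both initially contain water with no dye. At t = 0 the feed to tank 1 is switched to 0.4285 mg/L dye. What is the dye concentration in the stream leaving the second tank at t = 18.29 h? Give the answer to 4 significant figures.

0.1055 mg/L

Each tank obeys Vᵢ dCᵢ/dt = Q(Cᵢ₋₁ − Cᵢ), so τᵢ = Vᵢ/Q.
τ₁ = 5.579/0.5271 = 10.5843 h; τ₂ = 16.68/0.5271 = 31.6448 h.
Solving the cascade with C₁(0)=C₂(0)=0 gives C₂(t) = C_in[1 − (τ₁ e^(−t/τ₁) − τ₂ e^(−t/τ₂))/(τ₁ − τ₂)].
At t = 18.29: e^(−t/τ₁) = 0.177635, e^(−t/τ₂) = 0.561032.
C₂ = 0.4285·[1 − (10.5843·0.177635 − 31.6448·0.561032)/(-21.0605)] = 0.4285·0.246285 = 0.105533 mg/L.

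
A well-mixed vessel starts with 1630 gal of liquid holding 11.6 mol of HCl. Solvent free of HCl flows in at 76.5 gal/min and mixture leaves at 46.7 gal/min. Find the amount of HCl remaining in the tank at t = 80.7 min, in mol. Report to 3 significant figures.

Total volume: dV/dt = Q_in − Q_out = 29.800 gal/min, so V(t) = 1630 + 29.800 t and V(80.7) = 4034.9 gal.
Solute balance: dm/dt = 0 − Q_out C = −Q_out m/V(t).
Separate: dm/m = −Q_out dt/V(t) ⇒ ln(m/m₀) = −(Q_out/(Q_in−Q_out)) ln(V/V₀).
m = m₀ (V₀/V)^(Q_out/(Q_in−Q_out)) = 11.6 × (1630/4034.9)^(1.5671) = 2.8027 mol.

2.80 mol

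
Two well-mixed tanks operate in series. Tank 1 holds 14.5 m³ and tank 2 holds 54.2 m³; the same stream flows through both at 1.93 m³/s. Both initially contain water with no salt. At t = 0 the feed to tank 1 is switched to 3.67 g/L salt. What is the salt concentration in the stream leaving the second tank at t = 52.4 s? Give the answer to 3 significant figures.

Species balance on tank i: dCᵢ/dt = (Cᵢ₋₁ − Cᵢ)/τᵢ with τᵢ = Vᵢ/Q.
τ₁ = 14.5/1.93 = 7.5130 s; τ₂ = 54.2/1.93 = 28.083 s.
Tank 1: C₁ = C_in(1 − e^(−t/τ₁)). Tank 2 (τ₁ ≠ τ₂): C₂ = C_in[1 − (τ₁ e^(−t/τ₁) − τ₂ e^(−t/τ₂))/(τ₁ − τ₂)].
At t = 52.4: e^(−t/τ₁) = 0.00093532, e^(−t/τ₂) = 0.15476.
C₂ = 3.67·[1 − (7.5130·0.00093532 − 28.083·0.15476)/(-20.570)] = 3.67·0.78906 = 2.8959 g/L.

2.90 g/L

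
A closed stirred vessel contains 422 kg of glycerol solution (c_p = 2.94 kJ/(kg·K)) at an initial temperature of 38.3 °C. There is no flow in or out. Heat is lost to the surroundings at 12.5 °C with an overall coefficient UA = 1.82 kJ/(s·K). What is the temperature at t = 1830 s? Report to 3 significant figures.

14.3 °C

Lumped-capacitance energy balance: M c_p dT/dt = UA(T_amb − T).
dT/dt = (T_ss − T)/τ with T_ss = T_amb = 12.500 °C, τ = M c_p/UA = 422·2.94/1.82 = 681.69 s.
T approaches T_ss exponentially: T(t) = T_ss + (T₀ − T_ss) e^(−t/τ).
T(1830) = 12.500 + (25.800)·0.068256 = 14.261 °C.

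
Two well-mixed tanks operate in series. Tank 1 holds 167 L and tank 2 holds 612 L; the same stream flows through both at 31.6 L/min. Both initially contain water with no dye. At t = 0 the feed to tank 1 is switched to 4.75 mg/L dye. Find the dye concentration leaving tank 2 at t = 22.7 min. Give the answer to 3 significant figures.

2.75 mg/L

Each tank obeys Vᵢ dCᵢ/dt = Q(Cᵢ₋₁ − Cᵢ), so τᵢ = Vᵢ/Q.
τ₁ = 167/31.6 = 5.2848 min; τ₂ = 612/31.6 = 19.367 min.
Solving the cascade with C₁(0)=C₂(0)=0 gives C₂(t) = C_in[1 − (τ₁ e^(−t/τ₁) − τ₂ e^(−t/τ₂))/(τ₁ − τ₂)].
At t = 22.7: e^(−t/τ₁) = 0.013632, e^(−t/τ₂) = 0.30972.
C₂ = 4.75·[1 − (5.2848·0.013632 − 19.367·0.30972)/(-14.082)] = 4.75·0.57917 = 2.7510 mg/L.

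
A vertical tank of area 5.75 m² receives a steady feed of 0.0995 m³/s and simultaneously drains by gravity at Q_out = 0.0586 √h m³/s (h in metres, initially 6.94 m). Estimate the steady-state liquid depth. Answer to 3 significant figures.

Accumulation of liquid (constant cross-section A): A dh/dt = Q_in − 0.0586 √h. At steady state dh/dt = 0:
Q_in = 0.0586 √h_ss ⇒ √h_ss = 0.0995/0.0586 = 1.6980.
h_ss = 1.6980² = 2.8830 m. (Since h₀ = 6.94 m > h_ss, the level will fall toward this value.)

2.88 m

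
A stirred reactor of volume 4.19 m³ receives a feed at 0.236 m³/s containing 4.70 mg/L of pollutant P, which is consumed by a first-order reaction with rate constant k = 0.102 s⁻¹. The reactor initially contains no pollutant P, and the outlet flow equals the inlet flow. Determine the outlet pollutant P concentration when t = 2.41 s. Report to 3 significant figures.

Species balance: V dC/dt = Q C_in − Q C − k V C.
This is linear with rate a = Q/V + k = 0.15832 s⁻¹.
C_ss = Q C_in/(Q + kV) = 1.6720 mg/L; C(t) = C_ss + (C₀ − C_ss) e^(−a t).
C(2.41) = 1.6720 + (-1.6720)·e^(−0.15832·2.41) = 1.6720 + (-1.6720)·0.68279 = 0.53038 mg/L.

0.530 mg/L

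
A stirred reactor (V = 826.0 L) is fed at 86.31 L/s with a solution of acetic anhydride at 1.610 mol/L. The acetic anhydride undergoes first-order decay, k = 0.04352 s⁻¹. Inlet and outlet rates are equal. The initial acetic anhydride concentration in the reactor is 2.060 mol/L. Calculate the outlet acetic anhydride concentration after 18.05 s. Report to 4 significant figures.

1.200 mol/L

V dC/dt = Q(C_in − C) − k V C.
This is linear with rate a = Q/V + k = 0.148012 s⁻¹.
C_ss = Q C_in/(Q + kV) = 1.13661 mol/L; C(t) = C_ss + (C₀ − C_ss) e^(−a t).
C(18.05) = 1.13661 + (0.923390)·e^(−0.148012·18.05) = 1.13661 + (0.923390)·0.0691410 = 1.20045 mol/L.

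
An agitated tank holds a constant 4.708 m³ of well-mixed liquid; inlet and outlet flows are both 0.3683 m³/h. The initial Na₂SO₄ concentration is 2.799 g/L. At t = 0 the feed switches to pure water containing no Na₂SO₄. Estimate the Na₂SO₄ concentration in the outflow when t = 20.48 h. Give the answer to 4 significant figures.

0.5639 g/L

Transient balance on the dissolved component: V dC/dt = Q(C_in − C).
Time constant τ = V/Q = 4.708/0.3683 = 12.7831 h.
C approaches C_in exponentially: C(t) = C_in + (C₀ − C_in) e^(−t/τ).
C(20.48) = 0 + (2.799 − 0)·e^(−20.48/12.7831) = 0 + (2.79900)·0.201469 = 0.563911 g/L.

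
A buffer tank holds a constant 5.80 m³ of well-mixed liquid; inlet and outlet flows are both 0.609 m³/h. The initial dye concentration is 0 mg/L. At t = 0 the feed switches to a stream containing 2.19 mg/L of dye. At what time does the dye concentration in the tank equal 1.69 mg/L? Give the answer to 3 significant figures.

Species balance: V dC/dt = Q(C_in − C) ⇒ τ = V/Q = 9.5238 h.
C(t) = C_in + (C₀ − C_in) e^(−t/τ). Set C = 1.69 and solve for t:
e^(−t/τ) = (C − C_in)/(C₀ − C_in) = (1.69 − 2.19)/(0 − 2.19) = 0.22831
t = −τ ln(…) = 9.5238 × 1.4770 = 14.067 h.

14.1 h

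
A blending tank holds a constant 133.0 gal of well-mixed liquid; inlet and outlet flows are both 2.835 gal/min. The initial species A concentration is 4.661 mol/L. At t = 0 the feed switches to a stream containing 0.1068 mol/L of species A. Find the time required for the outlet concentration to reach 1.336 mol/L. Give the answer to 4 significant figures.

Species balance: V dC/dt = Q(C_in − C) ⇒ τ = V/Q = 46.9136 min.
C(t) = C_in + (C₀ − C_in) e^(−t/τ). Set C = 1.336 and solve for t:
e^(−t/τ) = (C − C_in)/(C₀ − C_in) = (1.336 − 0.1068)/(4.661 − 0.1068) = 0.269905
t = −τ ln(…) = 46.9136 × 1.30969 = 61.4421 min.

61.44 min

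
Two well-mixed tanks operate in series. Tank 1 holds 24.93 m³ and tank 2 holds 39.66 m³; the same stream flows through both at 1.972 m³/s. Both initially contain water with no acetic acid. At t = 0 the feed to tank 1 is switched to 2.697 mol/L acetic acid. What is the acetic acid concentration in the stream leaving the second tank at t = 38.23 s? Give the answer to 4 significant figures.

1.834 mol/L

Time constants: τᵢ = Vᵢ/Q for each well-mixed tank.
τ₁ = 24.93/1.972 = 12.6420 s; τ₂ = 39.66/1.972 = 20.1116 s.
Tank 1: C₁ = C_in(1 − e^(−t/τ₁)). Tank 2 (τ₁ ≠ τ₂): C₂ = C_in[1 − (τ₁ e^(−t/τ₁) − τ₂ e^(−t/τ₂))/(τ₁ − τ₂)].
At t = 38.23: e^(−t/τ₁) = 0.0486040, e^(−t/τ₂) = 0.149435.
C₂ = 2.697·[1 − (12.6420·0.0486040 − 20.1116·0.149435)/(-7.46957)] = 2.697·0.679913 = 1.83373 mol/L.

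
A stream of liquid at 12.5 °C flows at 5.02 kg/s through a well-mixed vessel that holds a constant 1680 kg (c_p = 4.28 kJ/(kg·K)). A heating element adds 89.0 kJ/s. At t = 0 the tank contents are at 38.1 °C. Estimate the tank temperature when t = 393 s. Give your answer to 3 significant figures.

Energy balance: M c_p dT/dt = ṁ c_p (T_in − T) + 89.0.
Rearrange: dT/dt = (T_ss − T)/τ with τ = M/ṁ = 334.66 s and T_ss = T_in + Q̇/(ṁ c_p) = 16.642 °C.
This is linear first-order; T(t) = T_ss + (T₀ − T_ss) e^(−t/τ).
T(393) = 16.642 + (21.458)·e^(−393/334.66) = 16.642 + (21.458)·0.30903 = 23.273 °C.

23.3 °C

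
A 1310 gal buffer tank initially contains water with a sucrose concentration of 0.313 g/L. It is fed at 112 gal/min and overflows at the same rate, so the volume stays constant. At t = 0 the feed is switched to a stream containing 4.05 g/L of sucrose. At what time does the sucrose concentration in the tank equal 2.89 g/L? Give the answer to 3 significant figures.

Species balance: V dC/dt = Q(C_in − C) ⇒ τ = V/Q = 11.696 min.
C(t) = C_in + (C₀ − C_in) e^(−t/τ). Set C = 2.89 and solve for t:
e^(−t/τ) = (C − C_in)/(C₀ − C_in) = (2.89 − 4.05)/(0.313 − 4.05) = 0.31041
t = −τ ln(…) = 11.696 × 1.1699 = 13.683 min.

13.7 min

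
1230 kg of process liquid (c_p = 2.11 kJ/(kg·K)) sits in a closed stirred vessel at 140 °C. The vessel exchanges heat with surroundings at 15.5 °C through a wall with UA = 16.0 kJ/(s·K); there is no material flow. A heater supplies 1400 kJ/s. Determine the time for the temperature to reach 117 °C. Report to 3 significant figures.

158 s

M c_p dT/dt = −UA(T − T_amb) + Q̇.
τ = M c_p/UA = 162.21 s; T_ss = T_amb + Q̇/UA = 15.5 + 1400/16.0 = 103.00 °C.
T(t) = T_ss + (T₀ − T_ss)e^(−t/τ); set T = 117:
t = −τ ln[(T − T_ss)/(T₀ − T_ss)] = −162.21 · ln(0.37838) = 157.64 s.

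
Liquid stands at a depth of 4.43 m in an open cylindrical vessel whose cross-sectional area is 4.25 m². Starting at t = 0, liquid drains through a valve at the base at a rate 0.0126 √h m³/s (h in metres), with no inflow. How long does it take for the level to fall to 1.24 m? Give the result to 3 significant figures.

669 s

A dh/dt = −Q_out = −0.0126 √h.
Separate and integrate: 2(√h − √h₀) = −(0.0126/A) t.
t = 2A(√h₀ − √h)/0.0126 = 2·4.25·(√4.43 − √1.24)/0.0126
  = 8.5000 × (2.1048 − 1.1136) / 0.0126 = 668.67 s.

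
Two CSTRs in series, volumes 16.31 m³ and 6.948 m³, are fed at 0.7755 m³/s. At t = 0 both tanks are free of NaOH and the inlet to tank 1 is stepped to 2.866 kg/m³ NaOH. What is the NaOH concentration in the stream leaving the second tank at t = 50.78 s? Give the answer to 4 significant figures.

2.427 kg/m³

Time constants: τᵢ = Vᵢ/Q for each well-mixed tank.
τ₁ = 16.31/0.7755 = 21.0316 s; τ₂ = 6.948/0.7755 = 8.95938 s.
Solving the cascade with C₁(0)=C₂(0)=0 gives C₂(t) = C_in[1 − (τ₁ e^(−t/τ₁) − τ₂ e^(−t/τ₂))/(τ₁ − τ₂)].
At t = 50.78: e^(−t/τ₁) = 0.0894154, e^(−t/τ₂) = 0.00345545.
C₂ = 2.866·[1 − (21.0316·0.0894154 − 8.95938·0.00345545)/(12.0722)] = 2.866·0.846790 = 2.42690 kg/m³.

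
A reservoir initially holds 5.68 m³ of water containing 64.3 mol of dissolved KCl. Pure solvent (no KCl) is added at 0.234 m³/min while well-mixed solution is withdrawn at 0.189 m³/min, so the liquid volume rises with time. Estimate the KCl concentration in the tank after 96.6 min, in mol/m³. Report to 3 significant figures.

Total volume: dV/dt = Q_in − Q_out = 0.045000 m³/min, so V(t) = 5.68 + 0.045000 t and V(96.6) = 10.027 m³.
No KCl enters, so dm/dt = −Q_out · (m/V).
dm/m = −Q_out dt/(V₀ + 0.045000 t); integrating gives ln(m/m₀) = −(Q_out/(Q_in−Q_out)) ln(V/V₀).
m = m₀ (V₀/V)^(Q_out/(Q_in−Q_out)) = 64.3 × (5.68/10.027)^(4.2000) = 5.9096 mol.
C = m/V = 5.9096/10.027 = 0.58937 mol/m³.

0.589 mol/m³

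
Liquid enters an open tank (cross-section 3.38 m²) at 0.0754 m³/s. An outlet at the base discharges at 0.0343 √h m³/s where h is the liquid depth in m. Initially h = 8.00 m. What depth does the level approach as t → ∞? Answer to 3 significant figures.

Unsteady balance on liquid volume: A dh/dt = Q_in − 0.0343 √h. At steady state dh/dt = 0:
Q_in = 0.0343 √h_ss ⇒ √h_ss = 0.0754/0.0343 = 2.1983.
h_ss = 2.1983² = 4.8323 m. (Since h₀ = 8.00 m > h_ss, the level will fall toward this value.)

4.83 m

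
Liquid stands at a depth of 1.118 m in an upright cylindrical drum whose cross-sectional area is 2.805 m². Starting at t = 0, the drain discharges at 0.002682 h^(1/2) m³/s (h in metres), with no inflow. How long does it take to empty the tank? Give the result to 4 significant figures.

Volume balance on the tank: A dh/dt = −0.002682 √h.
This is separable: 2 d(√h)/dt = −0.002682/A, so √h = √h₀ − (0.002682/(2A)) t.
Set h = 0: 2√h₀ = (0.002682/A) t_empty ⇒ t_empty = 2A√h₀/0.002682.
t_empty = 2·2.805·√1.118/0.002682 = 5.61000·1.05736/0.002682 = 2211.69 s.

2212 s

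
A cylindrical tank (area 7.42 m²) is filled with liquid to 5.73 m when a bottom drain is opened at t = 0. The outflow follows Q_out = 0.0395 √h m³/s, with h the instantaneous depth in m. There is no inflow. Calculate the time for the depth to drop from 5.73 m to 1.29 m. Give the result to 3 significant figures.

With no inflow, A dh/dt = −0.0395 √h.
This is separable: 2 d(√h)/dt = −0.0395/A, so √h = √h₀ − (0.0395/(2A)) t.
t = 2A(√h₀ − √h)/0.0395 = 2·7.42·(√5.73 − √1.29)/0.0395
  = 14.840 × (2.3937 − 1.1358) / 0.0395 = 472.61 s.

473 s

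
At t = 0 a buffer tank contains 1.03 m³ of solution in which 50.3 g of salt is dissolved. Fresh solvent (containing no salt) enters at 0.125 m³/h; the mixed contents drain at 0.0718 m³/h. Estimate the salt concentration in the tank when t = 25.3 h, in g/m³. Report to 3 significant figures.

Total volume: dV/dt = Q_in − Q_out = 0.053200 m³/h, so V(t) = 1.03 + 0.053200 t and V(25.3) = 2.3760 m³.
Species balance (pure solvent in): dm/dt = −Q_out · m/V(t).
Separate: dm/m = −Q_out dt/V(t) ⇒ ln(m/m₀) = −(Q_out/(Q_in−Q_out)) ln(V/V₀).
m = m₀ (V₀/V)^(Q_out/(Q_in−Q_out)) = 50.3 × (1.03/2.3760)^(1.3496) = 16.280 g.
C = m/V = 16.280/2.3760 = 6.8519 g/m³.

6.85 g/m³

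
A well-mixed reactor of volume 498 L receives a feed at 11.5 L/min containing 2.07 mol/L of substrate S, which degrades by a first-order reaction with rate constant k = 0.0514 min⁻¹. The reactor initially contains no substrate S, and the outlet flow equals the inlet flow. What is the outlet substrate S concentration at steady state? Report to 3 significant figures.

Accumulation = in − out − consumed: V dC/dt = Q C_in − Q C − k V C.
Steady state (dC/dt = 0): C_ss = Q C_in/(Q + kV) = C_in/(1 + kV/Q).
C_ss = 11.5·2.07/(11.5 + 0.0514·498) = 23.805/37.097 = 0.64169 mol/L.

0.642 mol/L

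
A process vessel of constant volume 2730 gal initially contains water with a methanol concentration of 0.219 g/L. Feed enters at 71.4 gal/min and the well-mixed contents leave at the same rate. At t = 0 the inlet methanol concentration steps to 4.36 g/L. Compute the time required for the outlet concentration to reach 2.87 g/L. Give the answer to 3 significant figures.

39.1 min

Transient balance on the dissolved component: V dC/dt = Q(C_in − C), so τ = V/Q = 38.235 min.
C(t) = C_in + (C₀ − C_in) e^(−t/τ). Set C = 2.87 and solve for t:
e^(−t/τ) = (C − C_in)/(C₀ − C_in) = (2.87 − 4.36)/(0.219 − 4.36) = 0.35982
t = −τ ln(…) = 38.235 × 1.0222 = 39.083 min.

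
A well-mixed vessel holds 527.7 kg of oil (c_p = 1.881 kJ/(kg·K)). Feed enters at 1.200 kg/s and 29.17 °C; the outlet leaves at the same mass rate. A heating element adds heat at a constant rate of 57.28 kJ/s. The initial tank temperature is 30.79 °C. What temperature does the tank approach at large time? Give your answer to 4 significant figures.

54.55 °C

Unsteady energy balance on the tank contents: M c_p dT/dt = ṁ c_p (T_in − T) + 57.28.
At steady state dT/dt = 0 ⇒ T_ss = T_in + Q̇/(ṁ c_p) = 29.17 + 57.28/(1.200·1.881) = 54.5466 °C.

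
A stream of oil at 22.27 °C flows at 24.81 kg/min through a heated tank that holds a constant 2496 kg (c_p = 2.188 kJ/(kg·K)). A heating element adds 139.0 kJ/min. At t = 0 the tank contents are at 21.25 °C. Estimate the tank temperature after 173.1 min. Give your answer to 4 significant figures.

24.19 °C

M c_p dT/dt = ṁ c_p (T_in − T) + Q̇.
Rearrange: dT/dt = (T_ss − T)/τ with τ = M/ṁ = 100.605 min and T_ss = T_in + Q̇/(ṁ c_p) = 24.8306 °C.
T approaches T_ss exponentially: T(t) = T_ss + (T₀ − T_ss) e^(−t/τ).
T(173.1) = 24.8306 + (-3.58059)·e^(−173.1/100.605) = 24.8306 + (-3.58059)·0.178959 = 24.1898 °C.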